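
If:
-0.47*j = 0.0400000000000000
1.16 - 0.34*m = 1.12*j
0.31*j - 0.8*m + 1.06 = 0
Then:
No Solution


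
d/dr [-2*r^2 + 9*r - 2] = 9 - 4*r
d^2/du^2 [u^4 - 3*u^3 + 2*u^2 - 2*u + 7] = 12*u^2 - 18*u + 4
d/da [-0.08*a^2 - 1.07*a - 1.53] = -0.16*a - 1.07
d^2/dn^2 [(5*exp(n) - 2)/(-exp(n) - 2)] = 12*(exp(n) - 2)*exp(n)/(exp(3*n) + 6*exp(2*n) + 12*exp(n) + 8)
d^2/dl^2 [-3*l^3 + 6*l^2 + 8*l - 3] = 12 - 18*l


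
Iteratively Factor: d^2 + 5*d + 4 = (d + 4)*(d + 1)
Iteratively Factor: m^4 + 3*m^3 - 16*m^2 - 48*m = (m + 3)*(m^3 - 16*m) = (m - 4)*(m + 3)*(m^2 + 4*m) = (m - 4)*(m + 3)*(m + 4)*(m)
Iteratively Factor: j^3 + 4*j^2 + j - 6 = (j + 2)*(j^2 + 2*j - 3) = (j + 2)*(j + 3)*(j - 1)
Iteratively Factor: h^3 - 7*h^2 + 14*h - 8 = (h - 4)*(h^2 - 3*h + 2) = (h - 4)*(h - 1)*(h - 2)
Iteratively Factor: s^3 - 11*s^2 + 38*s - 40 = (s - 2)*(s^2 - 9*s + 20) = (s - 5)*(s - 2)*(s - 4)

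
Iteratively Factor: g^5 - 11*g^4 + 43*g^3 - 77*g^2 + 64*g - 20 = (g - 5)*(g^4 - 6*g^3 + 13*g^2 - 12*g + 4) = (g - 5)*(g - 1)*(g^3 - 5*g^2 + 8*g - 4) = (g - 5)*(g - 2)*(g - 1)*(g^2 - 3*g + 2) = (g - 5)*(g - 2)^2*(g - 1)*(g - 1)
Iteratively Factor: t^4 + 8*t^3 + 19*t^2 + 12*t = (t + 4)*(t^3 + 4*t^2 + 3*t) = t*(t + 4)*(t^2 + 4*t + 3) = t*(t + 1)*(t + 4)*(t + 3)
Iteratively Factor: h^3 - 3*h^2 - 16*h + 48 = (h + 4)*(h^2 - 7*h + 12) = (h - 4)*(h + 4)*(h - 3)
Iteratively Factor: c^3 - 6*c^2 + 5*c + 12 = (c - 4)*(c^2 - 2*c - 3) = (c - 4)*(c - 3)*(c + 1)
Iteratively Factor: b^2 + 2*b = (b + 2)*(b)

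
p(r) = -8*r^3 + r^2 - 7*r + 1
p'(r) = -24*r^2 + 2*r - 7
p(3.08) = -244.82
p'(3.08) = -228.51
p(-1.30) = 29.37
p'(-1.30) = -50.16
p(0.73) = -6.69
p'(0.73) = -18.33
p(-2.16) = 101.41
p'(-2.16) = -123.29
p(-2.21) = 107.70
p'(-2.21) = -128.64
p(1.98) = -71.04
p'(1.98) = -97.13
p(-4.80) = 942.38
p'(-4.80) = -569.56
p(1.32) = -24.90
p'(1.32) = -46.18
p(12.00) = -13763.00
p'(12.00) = -3439.00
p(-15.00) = 27331.00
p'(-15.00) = -5437.00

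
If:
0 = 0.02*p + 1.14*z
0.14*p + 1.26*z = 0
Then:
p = 0.00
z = 0.00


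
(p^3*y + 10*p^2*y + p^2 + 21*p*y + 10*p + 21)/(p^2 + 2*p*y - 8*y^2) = (p^3*y + 10*p^2*y + p^2 + 21*p*y + 10*p + 21)/(p^2 + 2*p*y - 8*y^2)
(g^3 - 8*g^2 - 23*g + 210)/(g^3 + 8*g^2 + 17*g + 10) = (g^2 - 13*g + 42)/(g^2 + 3*g + 2)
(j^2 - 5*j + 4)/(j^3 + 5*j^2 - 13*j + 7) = (j - 4)/(j^2 + 6*j - 7)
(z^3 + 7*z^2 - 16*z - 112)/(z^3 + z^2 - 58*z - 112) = (z^2 - 16)/(z^2 - 6*z - 16)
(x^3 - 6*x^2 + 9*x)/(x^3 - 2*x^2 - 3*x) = (x - 3)/(x + 1)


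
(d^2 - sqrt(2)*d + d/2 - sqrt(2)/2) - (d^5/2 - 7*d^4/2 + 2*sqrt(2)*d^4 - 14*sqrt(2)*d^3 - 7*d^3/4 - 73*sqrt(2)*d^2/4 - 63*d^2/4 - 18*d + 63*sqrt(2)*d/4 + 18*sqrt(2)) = -d^5/2 - 2*sqrt(2)*d^4 + 7*d^4/2 + 7*d^3/4 + 14*sqrt(2)*d^3 + 67*d^2/4 + 73*sqrt(2)*d^2/4 - 67*sqrt(2)*d/4 + 37*d/2 - 37*sqrt(2)/2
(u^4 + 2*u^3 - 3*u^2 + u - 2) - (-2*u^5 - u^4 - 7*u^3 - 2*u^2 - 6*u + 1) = 2*u^5 + 2*u^4 + 9*u^3 - u^2 + 7*u - 3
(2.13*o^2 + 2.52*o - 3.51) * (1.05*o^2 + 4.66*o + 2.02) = 2.2365*o^4 + 12.5718*o^3 + 12.3603*o^2 - 11.2662*o - 7.0902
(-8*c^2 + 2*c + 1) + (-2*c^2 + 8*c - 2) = -10*c^2 + 10*c - 1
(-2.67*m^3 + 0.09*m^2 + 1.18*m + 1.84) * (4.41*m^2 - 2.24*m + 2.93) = -11.7747*m^5 + 6.3777*m^4 - 2.8209*m^3 + 5.7349*m^2 - 0.664200000000001*m + 5.3912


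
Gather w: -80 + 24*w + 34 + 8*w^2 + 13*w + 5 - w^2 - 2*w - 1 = 7*w^2 + 35*w - 42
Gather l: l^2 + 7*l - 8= l^2 + 7*l - 8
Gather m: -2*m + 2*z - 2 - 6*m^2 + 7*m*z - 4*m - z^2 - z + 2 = -6*m^2 + m*(7*z - 6) - z^2 + z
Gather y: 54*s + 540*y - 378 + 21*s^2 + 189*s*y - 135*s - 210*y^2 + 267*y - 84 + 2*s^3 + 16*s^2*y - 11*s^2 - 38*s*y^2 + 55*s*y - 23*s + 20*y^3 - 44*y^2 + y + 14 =2*s^3 + 10*s^2 - 104*s + 20*y^3 + y^2*(-38*s - 254) + y*(16*s^2 + 244*s + 808) - 448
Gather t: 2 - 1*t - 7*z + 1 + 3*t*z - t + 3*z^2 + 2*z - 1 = t*(3*z - 2) + 3*z^2 - 5*z + 2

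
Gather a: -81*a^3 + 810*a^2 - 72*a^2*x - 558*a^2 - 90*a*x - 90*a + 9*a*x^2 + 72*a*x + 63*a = -81*a^3 + a^2*(252 - 72*x) + a*(9*x^2 - 18*x - 27)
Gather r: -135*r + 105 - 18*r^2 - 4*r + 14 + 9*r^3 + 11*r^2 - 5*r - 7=9*r^3 - 7*r^2 - 144*r + 112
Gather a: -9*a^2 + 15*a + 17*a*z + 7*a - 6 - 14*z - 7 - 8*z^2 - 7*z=-9*a^2 + a*(17*z + 22) - 8*z^2 - 21*z - 13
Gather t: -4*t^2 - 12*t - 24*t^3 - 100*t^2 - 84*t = -24*t^3 - 104*t^2 - 96*t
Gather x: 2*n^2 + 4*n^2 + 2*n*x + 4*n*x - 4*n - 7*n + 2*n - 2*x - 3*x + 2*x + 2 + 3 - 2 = 6*n^2 - 9*n + x*(6*n - 3) + 3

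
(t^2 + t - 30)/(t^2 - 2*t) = (t^2 + t - 30)/(t*(t - 2))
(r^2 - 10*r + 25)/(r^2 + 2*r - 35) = (r - 5)/(r + 7)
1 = 1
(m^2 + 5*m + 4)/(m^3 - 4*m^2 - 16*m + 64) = (m + 1)/(m^2 - 8*m + 16)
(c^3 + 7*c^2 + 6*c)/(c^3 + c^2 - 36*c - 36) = c/(c - 6)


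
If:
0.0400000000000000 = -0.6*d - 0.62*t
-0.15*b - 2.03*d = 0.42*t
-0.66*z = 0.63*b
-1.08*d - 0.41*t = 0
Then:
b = -0.24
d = 0.04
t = -0.10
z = 0.23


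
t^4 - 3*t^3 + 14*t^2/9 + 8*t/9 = t*(t - 2)*(t - 4/3)*(t + 1/3)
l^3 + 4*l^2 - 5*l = l*(l - 1)*(l + 5)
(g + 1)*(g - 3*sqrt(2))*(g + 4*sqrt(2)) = g^3 + g^2 + sqrt(2)*g^2 - 24*g + sqrt(2)*g - 24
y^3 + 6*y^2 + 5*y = y*(y + 1)*(y + 5)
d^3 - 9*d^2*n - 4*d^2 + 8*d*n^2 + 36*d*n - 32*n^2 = (d - 4)*(d - 8*n)*(d - n)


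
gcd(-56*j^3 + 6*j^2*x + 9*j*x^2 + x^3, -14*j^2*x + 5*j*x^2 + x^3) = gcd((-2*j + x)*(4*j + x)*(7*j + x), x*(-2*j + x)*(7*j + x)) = -14*j^2 + 5*j*x + x^2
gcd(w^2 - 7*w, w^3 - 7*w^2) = w^2 - 7*w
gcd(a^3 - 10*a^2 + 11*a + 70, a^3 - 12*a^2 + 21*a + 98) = a^2 - 5*a - 14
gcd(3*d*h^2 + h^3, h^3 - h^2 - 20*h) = h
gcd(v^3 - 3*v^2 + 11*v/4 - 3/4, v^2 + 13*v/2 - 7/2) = v - 1/2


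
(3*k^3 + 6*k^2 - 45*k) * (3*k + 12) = 9*k^4 + 54*k^3 - 63*k^2 - 540*k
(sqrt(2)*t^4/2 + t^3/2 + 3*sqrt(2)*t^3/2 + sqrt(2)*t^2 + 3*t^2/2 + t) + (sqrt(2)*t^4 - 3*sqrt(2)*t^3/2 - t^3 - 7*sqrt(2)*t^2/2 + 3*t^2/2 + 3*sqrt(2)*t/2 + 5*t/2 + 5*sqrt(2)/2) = 3*sqrt(2)*t^4/2 - t^3/2 - 5*sqrt(2)*t^2/2 + 3*t^2 + 3*sqrt(2)*t/2 + 7*t/2 + 5*sqrt(2)/2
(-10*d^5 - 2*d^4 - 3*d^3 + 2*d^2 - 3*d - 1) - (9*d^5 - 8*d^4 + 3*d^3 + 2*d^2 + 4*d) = -19*d^5 + 6*d^4 - 6*d^3 - 7*d - 1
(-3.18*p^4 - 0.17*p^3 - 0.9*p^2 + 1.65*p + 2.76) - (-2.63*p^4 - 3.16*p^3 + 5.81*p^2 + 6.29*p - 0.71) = -0.55*p^4 + 2.99*p^3 - 6.71*p^2 - 4.64*p + 3.47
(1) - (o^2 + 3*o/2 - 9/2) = -o^2 - 3*o/2 + 11/2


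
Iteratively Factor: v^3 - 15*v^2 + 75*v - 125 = (v - 5)*(v^2 - 10*v + 25) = (v - 5)^2*(v - 5)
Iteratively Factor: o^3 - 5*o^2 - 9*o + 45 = (o - 3)*(o^2 - 2*o - 15) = (o - 3)*(o + 3)*(o - 5)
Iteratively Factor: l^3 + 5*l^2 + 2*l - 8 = (l + 2)*(l^2 + 3*l - 4) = (l + 2)*(l + 4)*(l - 1)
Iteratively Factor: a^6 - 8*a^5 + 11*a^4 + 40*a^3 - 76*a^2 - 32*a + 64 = (a - 2)*(a^5 - 6*a^4 - a^3 + 38*a^2 - 32) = (a - 4)*(a - 2)*(a^4 - 2*a^3 - 9*a^2 + 2*a + 8) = (a - 4)*(a - 2)*(a + 2)*(a^3 - 4*a^2 - a + 4) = (a - 4)^2*(a - 2)*(a + 2)*(a^2 - 1) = (a - 4)^2*(a - 2)*(a - 1)*(a + 2)*(a + 1)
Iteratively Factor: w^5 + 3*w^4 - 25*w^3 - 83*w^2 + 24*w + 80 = (w + 4)*(w^4 - w^3 - 21*w^2 + w + 20) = (w - 5)*(w + 4)*(w^3 + 4*w^2 - w - 4) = (w - 5)*(w - 1)*(w + 4)*(w^2 + 5*w + 4) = (w - 5)*(w - 1)*(w + 4)^2*(w + 1)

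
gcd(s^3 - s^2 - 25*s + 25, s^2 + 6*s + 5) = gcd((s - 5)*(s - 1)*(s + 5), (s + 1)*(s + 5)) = s + 5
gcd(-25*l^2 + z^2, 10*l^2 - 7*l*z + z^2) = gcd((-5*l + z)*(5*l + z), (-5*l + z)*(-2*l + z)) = -5*l + z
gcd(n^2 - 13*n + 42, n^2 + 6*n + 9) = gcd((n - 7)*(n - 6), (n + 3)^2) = 1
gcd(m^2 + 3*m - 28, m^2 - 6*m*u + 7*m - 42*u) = m + 7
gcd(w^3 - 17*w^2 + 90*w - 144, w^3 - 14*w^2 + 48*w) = w^2 - 14*w + 48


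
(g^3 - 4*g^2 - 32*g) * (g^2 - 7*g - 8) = g^5 - 11*g^4 - 12*g^3 + 256*g^2 + 256*g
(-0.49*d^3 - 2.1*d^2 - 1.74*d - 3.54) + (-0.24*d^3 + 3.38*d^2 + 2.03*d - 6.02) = -0.73*d^3 + 1.28*d^2 + 0.29*d - 9.56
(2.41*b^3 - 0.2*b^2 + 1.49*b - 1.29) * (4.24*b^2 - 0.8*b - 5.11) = 10.2184*b^5 - 2.776*b^4 - 5.8375*b^3 - 5.6396*b^2 - 6.5819*b + 6.5919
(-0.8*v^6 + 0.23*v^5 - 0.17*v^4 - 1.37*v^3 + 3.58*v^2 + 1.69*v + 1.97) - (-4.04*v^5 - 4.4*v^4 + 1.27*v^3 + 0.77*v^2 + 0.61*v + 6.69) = -0.8*v^6 + 4.27*v^5 + 4.23*v^4 - 2.64*v^3 + 2.81*v^2 + 1.08*v - 4.72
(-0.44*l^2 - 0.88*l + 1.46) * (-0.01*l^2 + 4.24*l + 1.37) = 0.0044*l^4 - 1.8568*l^3 - 4.3486*l^2 + 4.9848*l + 2.0002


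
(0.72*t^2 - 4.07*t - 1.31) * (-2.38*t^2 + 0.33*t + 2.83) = -1.7136*t^4 + 9.9242*t^3 + 3.8123*t^2 - 11.9504*t - 3.7073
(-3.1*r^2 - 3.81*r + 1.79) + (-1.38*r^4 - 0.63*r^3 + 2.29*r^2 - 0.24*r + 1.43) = -1.38*r^4 - 0.63*r^3 - 0.81*r^2 - 4.05*r + 3.22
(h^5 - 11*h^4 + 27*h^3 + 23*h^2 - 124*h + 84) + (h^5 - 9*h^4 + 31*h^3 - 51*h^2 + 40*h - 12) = 2*h^5 - 20*h^4 + 58*h^3 - 28*h^2 - 84*h + 72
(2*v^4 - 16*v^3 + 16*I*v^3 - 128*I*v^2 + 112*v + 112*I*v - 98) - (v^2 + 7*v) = 2*v^4 - 16*v^3 + 16*I*v^3 - v^2 - 128*I*v^2 + 105*v + 112*I*v - 98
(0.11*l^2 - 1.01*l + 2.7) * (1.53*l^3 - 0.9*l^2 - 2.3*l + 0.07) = 0.1683*l^5 - 1.6443*l^4 + 4.787*l^3 - 0.0993000000000004*l^2 - 6.2807*l + 0.189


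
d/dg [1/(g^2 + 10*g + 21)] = 2*(-g - 5)/(g^2 + 10*g + 21)^2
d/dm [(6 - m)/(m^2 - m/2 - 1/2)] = 2*(-2*m^2 + m + (m - 6)*(4*m - 1) + 1)/(-2*m^2 + m + 1)^2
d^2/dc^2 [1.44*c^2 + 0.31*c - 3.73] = 2.88000000000000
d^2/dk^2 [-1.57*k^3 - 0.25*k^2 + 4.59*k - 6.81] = -9.42*k - 0.5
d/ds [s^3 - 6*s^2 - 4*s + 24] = 3*s^2 - 12*s - 4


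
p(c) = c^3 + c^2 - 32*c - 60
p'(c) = 3*c^2 + 2*c - 32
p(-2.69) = 13.85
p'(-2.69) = -15.67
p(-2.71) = 14.16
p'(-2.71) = -15.39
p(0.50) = -75.62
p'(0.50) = -30.25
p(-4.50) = 13.12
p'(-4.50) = 19.75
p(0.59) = -78.33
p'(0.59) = -29.78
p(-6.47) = -81.94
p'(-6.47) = 80.64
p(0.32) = -70.10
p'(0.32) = -31.05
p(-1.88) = -2.95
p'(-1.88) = -25.16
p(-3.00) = 18.00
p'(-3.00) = -11.00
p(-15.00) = -2730.00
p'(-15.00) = 613.00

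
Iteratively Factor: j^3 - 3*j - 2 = (j - 2)*(j^2 + 2*j + 1) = (j - 2)*(j + 1)*(j + 1)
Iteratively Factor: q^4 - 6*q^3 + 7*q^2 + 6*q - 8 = (q - 4)*(q^3 - 2*q^2 - q + 2) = (q - 4)*(q - 2)*(q^2 - 1) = (q - 4)*(q - 2)*(q - 1)*(q + 1)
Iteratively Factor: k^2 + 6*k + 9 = (k + 3)*(k + 3)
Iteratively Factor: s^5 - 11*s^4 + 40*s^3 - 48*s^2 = (s)*(s^4 - 11*s^3 + 40*s^2 - 48*s) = s*(s - 4)*(s^3 - 7*s^2 + 12*s) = s*(s - 4)^2*(s^2 - 3*s) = s^2*(s - 4)^2*(s - 3)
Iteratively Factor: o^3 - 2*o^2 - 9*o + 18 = (o - 3)*(o^2 + o - 6) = (o - 3)*(o - 2)*(o + 3)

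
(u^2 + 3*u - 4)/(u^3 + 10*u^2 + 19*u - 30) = (u + 4)/(u^2 + 11*u + 30)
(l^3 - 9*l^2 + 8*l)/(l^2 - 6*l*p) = (l^2 - 9*l + 8)/(l - 6*p)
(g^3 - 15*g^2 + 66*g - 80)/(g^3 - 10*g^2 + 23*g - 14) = (g^2 - 13*g + 40)/(g^2 - 8*g + 7)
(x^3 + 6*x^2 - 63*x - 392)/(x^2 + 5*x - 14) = (x^2 - x - 56)/(x - 2)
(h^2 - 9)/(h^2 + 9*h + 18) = (h - 3)/(h + 6)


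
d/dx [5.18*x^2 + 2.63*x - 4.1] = 10.36*x + 2.63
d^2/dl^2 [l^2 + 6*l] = 2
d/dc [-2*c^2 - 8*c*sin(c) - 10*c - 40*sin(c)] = -8*c*cos(c) - 4*c - 8*sin(c) - 40*cos(c) - 10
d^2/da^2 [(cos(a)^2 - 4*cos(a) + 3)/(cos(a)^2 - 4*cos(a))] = 3*(-(1 - cos(2*a))^2 - 15*cos(a) - 9*cos(2*a) + 3*cos(3*a) + 27)/((cos(a) - 4)^3*cos(a)^3)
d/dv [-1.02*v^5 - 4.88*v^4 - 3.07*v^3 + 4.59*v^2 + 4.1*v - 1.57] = -5.1*v^4 - 19.52*v^3 - 9.21*v^2 + 9.18*v + 4.1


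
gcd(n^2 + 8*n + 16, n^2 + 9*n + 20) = n + 4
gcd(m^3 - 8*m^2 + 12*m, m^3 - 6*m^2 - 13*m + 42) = m - 2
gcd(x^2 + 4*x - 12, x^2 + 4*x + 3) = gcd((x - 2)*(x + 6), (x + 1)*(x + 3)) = 1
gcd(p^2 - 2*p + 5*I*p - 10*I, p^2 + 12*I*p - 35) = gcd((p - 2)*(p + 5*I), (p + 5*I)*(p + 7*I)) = p + 5*I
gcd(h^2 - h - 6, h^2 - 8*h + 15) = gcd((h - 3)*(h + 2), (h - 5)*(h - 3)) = h - 3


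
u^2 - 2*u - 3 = (u - 3)*(u + 1)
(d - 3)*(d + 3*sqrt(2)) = d^2 - 3*d + 3*sqrt(2)*d - 9*sqrt(2)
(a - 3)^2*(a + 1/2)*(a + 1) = a^4 - 9*a^3/2 + a^2/2 + 21*a/2 + 9/2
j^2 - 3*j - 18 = (j - 6)*(j + 3)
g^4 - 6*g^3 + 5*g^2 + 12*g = g*(g - 4)*(g - 3)*(g + 1)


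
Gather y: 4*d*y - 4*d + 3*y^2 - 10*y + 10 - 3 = -4*d + 3*y^2 + y*(4*d - 10) + 7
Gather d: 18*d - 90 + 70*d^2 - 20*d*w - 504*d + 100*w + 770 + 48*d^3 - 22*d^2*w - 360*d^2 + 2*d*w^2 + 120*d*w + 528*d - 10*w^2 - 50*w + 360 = 48*d^3 + d^2*(-22*w - 290) + d*(2*w^2 + 100*w + 42) - 10*w^2 + 50*w + 1040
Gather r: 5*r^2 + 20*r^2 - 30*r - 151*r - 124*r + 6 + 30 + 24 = 25*r^2 - 305*r + 60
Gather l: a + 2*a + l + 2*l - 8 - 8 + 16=3*a + 3*l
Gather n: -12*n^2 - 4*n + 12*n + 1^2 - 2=-12*n^2 + 8*n - 1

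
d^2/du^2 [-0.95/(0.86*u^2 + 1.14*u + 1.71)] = (1.40524*u^2 + 1.86276*u - 0.95*(1.72*u + 1.14)*(3.44*u + 2.28) + 2.79414)/(0.86*u^2 + 1.14*u + 1.71)^3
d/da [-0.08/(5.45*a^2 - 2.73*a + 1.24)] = (0.872*a - 0.2184)/(5.45*a^2 - 2.73*a + 1.24)^2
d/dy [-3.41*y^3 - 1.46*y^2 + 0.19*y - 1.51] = -10.23*y^2 - 2.92*y + 0.19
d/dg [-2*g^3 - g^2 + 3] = 2*g*(-3*g - 1)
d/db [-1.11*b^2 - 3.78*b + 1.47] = -2.22*b - 3.78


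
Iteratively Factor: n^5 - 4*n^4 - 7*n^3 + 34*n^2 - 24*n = (n - 1)*(n^4 - 3*n^3 - 10*n^2 + 24*n) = (n - 1)*(n + 3)*(n^3 - 6*n^2 + 8*n) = (n - 4)*(n - 1)*(n + 3)*(n^2 - 2*n) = (n - 4)*(n - 2)*(n - 1)*(n + 3)*(n)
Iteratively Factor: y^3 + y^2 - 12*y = (y + 4)*(y^2 - 3*y) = y*(y + 4)*(y - 3)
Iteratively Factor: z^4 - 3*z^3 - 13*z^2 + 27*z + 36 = (z + 3)*(z^3 - 6*z^2 + 5*z + 12) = (z - 3)*(z + 3)*(z^2 - 3*z - 4) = (z - 3)*(z + 1)*(z + 3)*(z - 4)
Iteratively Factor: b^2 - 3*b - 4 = (b - 4)*(b + 1)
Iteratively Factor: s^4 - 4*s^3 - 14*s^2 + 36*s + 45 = (s + 3)*(s^3 - 7*s^2 + 7*s + 15) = (s - 5)*(s + 3)*(s^2 - 2*s - 3) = (s - 5)*(s + 1)*(s + 3)*(s - 3)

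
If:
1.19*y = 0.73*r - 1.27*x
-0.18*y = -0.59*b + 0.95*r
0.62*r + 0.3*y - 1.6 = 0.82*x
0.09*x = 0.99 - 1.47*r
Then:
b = 1.60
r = 0.73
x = -0.89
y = 1.40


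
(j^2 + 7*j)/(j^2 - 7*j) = (j + 7)/(j - 7)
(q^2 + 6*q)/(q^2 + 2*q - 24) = q/(q - 4)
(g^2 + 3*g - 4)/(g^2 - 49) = (g^2 + 3*g - 4)/(g^2 - 49)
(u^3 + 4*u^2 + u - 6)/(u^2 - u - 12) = (u^2 + u - 2)/(u - 4)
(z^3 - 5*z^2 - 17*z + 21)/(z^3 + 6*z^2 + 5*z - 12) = (z - 7)/(z + 4)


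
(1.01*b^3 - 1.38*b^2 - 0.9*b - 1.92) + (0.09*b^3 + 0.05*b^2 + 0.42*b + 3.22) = 1.1*b^3 - 1.33*b^2 - 0.48*b + 1.3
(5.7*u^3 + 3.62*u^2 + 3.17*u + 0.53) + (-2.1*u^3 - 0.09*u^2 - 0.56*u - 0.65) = 3.6*u^3 + 3.53*u^2 + 2.61*u - 0.12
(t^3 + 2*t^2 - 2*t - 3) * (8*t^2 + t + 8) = 8*t^5 + 17*t^4 - 6*t^3 - 10*t^2 - 19*t - 24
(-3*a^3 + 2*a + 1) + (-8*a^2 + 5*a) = -3*a^3 - 8*a^2 + 7*a + 1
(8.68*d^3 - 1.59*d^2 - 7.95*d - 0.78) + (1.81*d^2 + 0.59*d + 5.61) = 8.68*d^3 + 0.22*d^2 - 7.36*d + 4.83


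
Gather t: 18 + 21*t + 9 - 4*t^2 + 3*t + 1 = -4*t^2 + 24*t + 28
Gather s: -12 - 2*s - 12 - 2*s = -4*s - 24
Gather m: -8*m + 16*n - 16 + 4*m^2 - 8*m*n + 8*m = 4*m^2 - 8*m*n + 16*n - 16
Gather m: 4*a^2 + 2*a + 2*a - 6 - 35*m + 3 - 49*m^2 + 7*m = 4*a^2 + 4*a - 49*m^2 - 28*m - 3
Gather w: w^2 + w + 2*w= w^2 + 3*w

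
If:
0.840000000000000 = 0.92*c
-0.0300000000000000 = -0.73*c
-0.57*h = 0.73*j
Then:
No Solution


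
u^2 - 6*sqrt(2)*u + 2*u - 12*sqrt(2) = (u + 2)*(u - 6*sqrt(2))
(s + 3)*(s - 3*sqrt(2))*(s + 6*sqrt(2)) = s^3 + 3*s^2 + 3*sqrt(2)*s^2 - 36*s + 9*sqrt(2)*s - 108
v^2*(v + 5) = v^3 + 5*v^2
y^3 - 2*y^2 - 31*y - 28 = (y - 7)*(y + 1)*(y + 4)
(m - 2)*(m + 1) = m^2 - m - 2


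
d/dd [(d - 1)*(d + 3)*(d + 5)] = 3*d^2 + 14*d + 7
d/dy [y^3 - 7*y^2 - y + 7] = 3*y^2 - 14*y - 1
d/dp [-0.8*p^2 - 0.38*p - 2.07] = -1.6*p - 0.38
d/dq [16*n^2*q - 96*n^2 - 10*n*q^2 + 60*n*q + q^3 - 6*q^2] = 16*n^2 - 20*n*q + 60*n + 3*q^2 - 12*q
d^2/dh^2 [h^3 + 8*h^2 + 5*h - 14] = 6*h + 16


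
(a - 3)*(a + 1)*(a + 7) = a^3 + 5*a^2 - 17*a - 21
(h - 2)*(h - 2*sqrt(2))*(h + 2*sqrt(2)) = h^3 - 2*h^2 - 8*h + 16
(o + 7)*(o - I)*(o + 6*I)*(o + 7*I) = o^4 + 7*o^3 + 12*I*o^3 - 29*o^2 + 84*I*o^2 - 203*o + 42*I*o + 294*I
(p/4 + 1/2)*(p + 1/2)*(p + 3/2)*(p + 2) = p^4/4 + 3*p^3/2 + 51*p^2/16 + 11*p/4 + 3/4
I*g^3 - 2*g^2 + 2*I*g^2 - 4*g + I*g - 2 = (g + 1)*(g + 2*I)*(I*g + I)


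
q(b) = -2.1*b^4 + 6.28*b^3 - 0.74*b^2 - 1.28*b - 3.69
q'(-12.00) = 17244.64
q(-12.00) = -54492.33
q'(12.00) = -11821.28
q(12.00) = -32819.37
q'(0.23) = -0.73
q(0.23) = -3.95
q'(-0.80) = 16.26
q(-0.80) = -7.22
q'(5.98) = -1132.72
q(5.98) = -1380.34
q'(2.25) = -4.91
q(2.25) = 7.40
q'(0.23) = -0.73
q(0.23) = -3.95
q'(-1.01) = 28.09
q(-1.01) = -11.81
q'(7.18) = -2149.89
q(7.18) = -3307.58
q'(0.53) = 1.98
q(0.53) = -3.81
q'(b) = -8.4*b^3 + 18.84*b^2 - 1.48*b - 1.28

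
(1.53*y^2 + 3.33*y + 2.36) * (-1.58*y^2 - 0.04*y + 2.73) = -2.4174*y^4 - 5.3226*y^3 + 0.3149*y^2 + 8.9965*y + 6.4428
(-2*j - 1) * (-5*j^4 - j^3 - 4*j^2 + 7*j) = 10*j^5 + 7*j^4 + 9*j^3 - 10*j^2 - 7*j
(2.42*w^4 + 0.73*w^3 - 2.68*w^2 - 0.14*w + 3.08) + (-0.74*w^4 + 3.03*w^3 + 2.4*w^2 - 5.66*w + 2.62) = 1.68*w^4 + 3.76*w^3 - 0.28*w^2 - 5.8*w + 5.7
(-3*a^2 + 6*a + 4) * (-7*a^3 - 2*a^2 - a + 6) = 21*a^5 - 36*a^4 - 37*a^3 - 32*a^2 + 32*a + 24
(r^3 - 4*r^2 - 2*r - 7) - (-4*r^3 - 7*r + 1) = 5*r^3 - 4*r^2 + 5*r - 8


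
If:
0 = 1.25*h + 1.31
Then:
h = -1.05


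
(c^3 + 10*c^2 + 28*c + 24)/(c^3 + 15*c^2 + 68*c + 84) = (c + 2)/(c + 7)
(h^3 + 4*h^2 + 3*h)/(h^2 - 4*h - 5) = h*(h + 3)/(h - 5)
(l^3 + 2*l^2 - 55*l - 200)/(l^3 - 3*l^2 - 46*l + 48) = (l^2 + 10*l + 25)/(l^2 + 5*l - 6)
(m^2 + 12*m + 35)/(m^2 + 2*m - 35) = (m + 5)/(m - 5)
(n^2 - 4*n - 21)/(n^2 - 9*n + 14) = (n + 3)/(n - 2)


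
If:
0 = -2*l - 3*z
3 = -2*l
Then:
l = -3/2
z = 1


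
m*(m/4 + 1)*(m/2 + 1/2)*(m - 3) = m^4/8 + m^3/4 - 11*m^2/8 - 3*m/2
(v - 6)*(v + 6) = v^2 - 36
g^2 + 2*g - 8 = (g - 2)*(g + 4)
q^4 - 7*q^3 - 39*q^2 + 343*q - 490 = (q - 7)*(q - 5)*(q - 2)*(q + 7)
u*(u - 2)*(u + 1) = u^3 - u^2 - 2*u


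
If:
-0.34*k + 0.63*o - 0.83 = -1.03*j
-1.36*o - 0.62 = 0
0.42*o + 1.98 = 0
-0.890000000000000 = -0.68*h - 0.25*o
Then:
No Solution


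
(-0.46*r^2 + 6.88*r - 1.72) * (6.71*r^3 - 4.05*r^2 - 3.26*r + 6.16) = -3.0866*r^5 + 48.0278*r^4 - 37.9056*r^3 - 18.2964*r^2 + 47.988*r - 10.5952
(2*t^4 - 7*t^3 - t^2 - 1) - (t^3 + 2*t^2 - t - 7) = 2*t^4 - 8*t^3 - 3*t^2 + t + 6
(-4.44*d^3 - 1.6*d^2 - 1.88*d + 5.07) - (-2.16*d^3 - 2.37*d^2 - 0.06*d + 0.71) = -2.28*d^3 + 0.77*d^2 - 1.82*d + 4.36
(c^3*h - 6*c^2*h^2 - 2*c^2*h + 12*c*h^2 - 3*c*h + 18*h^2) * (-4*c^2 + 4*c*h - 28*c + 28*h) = -4*c^5*h + 28*c^4*h^2 - 20*c^4*h - 24*c^3*h^3 + 140*c^3*h^2 + 68*c^3*h - 120*c^2*h^3 - 476*c^2*h^2 + 84*c^2*h + 408*c*h^3 - 588*c*h^2 + 504*h^3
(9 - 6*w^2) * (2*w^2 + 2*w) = -12*w^4 - 12*w^3 + 18*w^2 + 18*w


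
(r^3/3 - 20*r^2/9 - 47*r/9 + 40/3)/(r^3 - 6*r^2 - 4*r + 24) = (3*r^3 - 20*r^2 - 47*r + 120)/(9*(r^3 - 6*r^2 - 4*r + 24))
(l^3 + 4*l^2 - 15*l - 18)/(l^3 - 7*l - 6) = (l + 6)/(l + 2)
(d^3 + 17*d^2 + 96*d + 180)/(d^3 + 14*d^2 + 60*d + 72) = (d + 5)/(d + 2)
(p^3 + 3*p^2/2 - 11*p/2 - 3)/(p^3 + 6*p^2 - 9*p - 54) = (p^2 - 3*p/2 - 1)/(p^2 + 3*p - 18)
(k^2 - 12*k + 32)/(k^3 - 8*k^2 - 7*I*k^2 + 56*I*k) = (k - 4)/(k*(k - 7*I))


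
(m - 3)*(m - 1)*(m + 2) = m^3 - 2*m^2 - 5*m + 6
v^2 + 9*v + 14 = (v + 2)*(v + 7)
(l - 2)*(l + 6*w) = l^2 + 6*l*w - 2*l - 12*w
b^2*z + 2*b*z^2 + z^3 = z*(b + z)^2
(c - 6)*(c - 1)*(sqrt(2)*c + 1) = sqrt(2)*c^3 - 7*sqrt(2)*c^2 + c^2 - 7*c + 6*sqrt(2)*c + 6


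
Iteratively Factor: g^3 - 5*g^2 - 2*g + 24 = (g - 4)*(g^2 - g - 6) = (g - 4)*(g + 2)*(g - 3)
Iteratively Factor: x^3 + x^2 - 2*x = (x - 1)*(x^2 + 2*x) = x*(x - 1)*(x + 2)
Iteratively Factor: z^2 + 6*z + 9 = (z + 3)*(z + 3)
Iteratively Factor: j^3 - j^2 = (j)*(j^2 - j) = j^2*(j - 1)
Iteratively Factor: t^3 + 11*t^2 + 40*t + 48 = (t + 4)*(t^2 + 7*t + 12) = (t + 4)^2*(t + 3)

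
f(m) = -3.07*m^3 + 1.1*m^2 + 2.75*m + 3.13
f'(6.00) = -315.61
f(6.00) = -603.89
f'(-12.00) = -1349.89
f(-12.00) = 5433.49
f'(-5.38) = -275.66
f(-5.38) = 498.24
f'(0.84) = -1.90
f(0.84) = 4.40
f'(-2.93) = -82.76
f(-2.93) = 81.74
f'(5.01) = -217.40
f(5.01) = -341.54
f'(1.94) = -27.64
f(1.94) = -9.81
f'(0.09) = 2.87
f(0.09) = 3.38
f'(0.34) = 2.43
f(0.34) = 4.07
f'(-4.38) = -183.57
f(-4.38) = 270.15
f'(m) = -9.21*m^2 + 2.2*m + 2.75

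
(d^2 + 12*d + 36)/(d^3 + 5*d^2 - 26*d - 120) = (d + 6)/(d^2 - d - 20)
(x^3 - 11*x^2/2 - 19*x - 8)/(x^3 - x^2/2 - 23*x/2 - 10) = (-2*x^3 + 11*x^2 + 38*x + 16)/(-2*x^3 + x^2 + 23*x + 20)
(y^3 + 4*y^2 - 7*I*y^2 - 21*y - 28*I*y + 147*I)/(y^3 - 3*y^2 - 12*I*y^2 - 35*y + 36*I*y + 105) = (y + 7)/(y - 5*I)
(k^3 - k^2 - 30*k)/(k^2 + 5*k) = k - 6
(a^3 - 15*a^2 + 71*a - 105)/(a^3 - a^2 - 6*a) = (a^2 - 12*a + 35)/(a*(a + 2))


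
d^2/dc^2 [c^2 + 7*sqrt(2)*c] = 2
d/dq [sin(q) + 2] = cos(q)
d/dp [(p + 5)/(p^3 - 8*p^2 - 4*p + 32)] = (p^3 - 8*p^2 - 4*p + (p + 5)*(-3*p^2 + 16*p + 4) + 32)/(p^3 - 8*p^2 - 4*p + 32)^2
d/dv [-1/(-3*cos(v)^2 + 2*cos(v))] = 2*(-sin(v)/cos(v)^2 + 3*tan(v))/(3*cos(v) - 2)^2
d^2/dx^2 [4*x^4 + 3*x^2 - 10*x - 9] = 48*x^2 + 6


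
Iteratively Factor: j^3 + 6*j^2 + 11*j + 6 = (j + 1)*(j^2 + 5*j + 6) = (j + 1)*(j + 2)*(j + 3)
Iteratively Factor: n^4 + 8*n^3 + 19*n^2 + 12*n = (n + 3)*(n^3 + 5*n^2 + 4*n) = n*(n + 3)*(n^2 + 5*n + 4) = n*(n + 1)*(n + 3)*(n + 4)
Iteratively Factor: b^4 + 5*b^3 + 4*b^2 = (b + 1)*(b^3 + 4*b^2) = b*(b + 1)*(b^2 + 4*b) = b*(b + 1)*(b + 4)*(b)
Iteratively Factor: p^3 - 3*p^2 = (p)*(p^2 - 3*p) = p*(p - 3)*(p)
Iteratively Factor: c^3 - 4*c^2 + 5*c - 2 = (c - 1)*(c^2 - 3*c + 2) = (c - 2)*(c - 1)*(c - 1)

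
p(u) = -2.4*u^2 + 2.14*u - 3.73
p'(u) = 2.14 - 4.8*u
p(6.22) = -83.27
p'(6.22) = -27.72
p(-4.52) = -62.44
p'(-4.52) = 23.84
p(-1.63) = -13.59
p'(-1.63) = 9.96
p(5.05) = -54.13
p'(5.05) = -22.10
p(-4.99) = -74.17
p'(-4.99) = 26.09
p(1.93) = -8.54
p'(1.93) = -7.12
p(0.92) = -3.79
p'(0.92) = -2.28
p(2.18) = -10.47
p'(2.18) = -8.32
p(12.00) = -323.65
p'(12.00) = -55.46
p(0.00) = -3.73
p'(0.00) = 2.14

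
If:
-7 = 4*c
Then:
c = -7/4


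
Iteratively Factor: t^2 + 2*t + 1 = (t + 1)*(t + 1)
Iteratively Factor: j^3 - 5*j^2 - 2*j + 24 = (j - 3)*(j^2 - 2*j - 8) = (j - 4)*(j - 3)*(j + 2)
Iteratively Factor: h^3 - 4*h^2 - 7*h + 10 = (h + 2)*(h^2 - 6*h + 5) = (h - 5)*(h + 2)*(h - 1)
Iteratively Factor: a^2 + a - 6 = (a + 3)*(a - 2)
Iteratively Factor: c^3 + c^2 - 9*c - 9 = (c + 3)*(c^2 - 2*c - 3) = (c - 3)*(c + 3)*(c + 1)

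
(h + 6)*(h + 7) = h^2 + 13*h + 42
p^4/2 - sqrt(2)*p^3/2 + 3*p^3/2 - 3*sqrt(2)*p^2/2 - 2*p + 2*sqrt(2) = (p/2 + 1)*(p - 1)*(p + 2)*(p - sqrt(2))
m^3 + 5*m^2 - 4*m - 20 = (m - 2)*(m + 2)*(m + 5)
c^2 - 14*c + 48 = (c - 8)*(c - 6)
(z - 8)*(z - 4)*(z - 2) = z^3 - 14*z^2 + 56*z - 64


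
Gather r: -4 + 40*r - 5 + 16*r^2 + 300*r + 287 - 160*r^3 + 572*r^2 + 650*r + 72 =-160*r^3 + 588*r^2 + 990*r + 350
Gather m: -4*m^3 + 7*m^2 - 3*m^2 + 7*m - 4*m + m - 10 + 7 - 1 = -4*m^3 + 4*m^2 + 4*m - 4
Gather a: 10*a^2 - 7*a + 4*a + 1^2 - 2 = 10*a^2 - 3*a - 1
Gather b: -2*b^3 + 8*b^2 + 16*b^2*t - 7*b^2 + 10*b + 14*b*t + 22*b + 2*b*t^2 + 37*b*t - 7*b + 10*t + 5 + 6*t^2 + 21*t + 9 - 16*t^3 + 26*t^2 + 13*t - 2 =-2*b^3 + b^2*(16*t + 1) + b*(2*t^2 + 51*t + 25) - 16*t^3 + 32*t^2 + 44*t + 12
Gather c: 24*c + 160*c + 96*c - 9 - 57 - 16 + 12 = 280*c - 70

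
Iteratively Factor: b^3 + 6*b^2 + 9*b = (b + 3)*(b^2 + 3*b) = (b + 3)^2*(b)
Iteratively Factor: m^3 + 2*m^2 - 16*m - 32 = (m + 2)*(m^2 - 16) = (m + 2)*(m + 4)*(m - 4)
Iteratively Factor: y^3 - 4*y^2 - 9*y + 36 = (y + 3)*(y^2 - 7*y + 12) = (y - 3)*(y + 3)*(y - 4)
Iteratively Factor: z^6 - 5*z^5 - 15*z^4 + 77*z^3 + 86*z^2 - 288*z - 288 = (z - 3)*(z^5 - 2*z^4 - 21*z^3 + 14*z^2 + 128*z + 96) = (z - 3)*(z + 2)*(z^4 - 4*z^3 - 13*z^2 + 40*z + 48) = (z - 3)*(z + 2)*(z + 3)*(z^3 - 7*z^2 + 8*z + 16) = (z - 3)*(z + 1)*(z + 2)*(z + 3)*(z^2 - 8*z + 16) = (z - 4)*(z - 3)*(z + 1)*(z + 2)*(z + 3)*(z - 4)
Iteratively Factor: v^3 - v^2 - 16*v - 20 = (v - 5)*(v^2 + 4*v + 4) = (v - 5)*(v + 2)*(v + 2)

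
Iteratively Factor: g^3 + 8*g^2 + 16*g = (g + 4)*(g^2 + 4*g) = g*(g + 4)*(g + 4)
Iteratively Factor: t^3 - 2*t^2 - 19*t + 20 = (t + 4)*(t^2 - 6*t + 5) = (t - 1)*(t + 4)*(t - 5)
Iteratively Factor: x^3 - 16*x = (x)*(x^2 - 16) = x*(x - 4)*(x + 4)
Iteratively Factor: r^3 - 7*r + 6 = (r + 3)*(r^2 - 3*r + 2) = (r - 2)*(r + 3)*(r - 1)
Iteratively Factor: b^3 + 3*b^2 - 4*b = (b - 1)*(b^2 + 4*b) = b*(b - 1)*(b + 4)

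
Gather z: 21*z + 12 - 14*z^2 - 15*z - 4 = -14*z^2 + 6*z + 8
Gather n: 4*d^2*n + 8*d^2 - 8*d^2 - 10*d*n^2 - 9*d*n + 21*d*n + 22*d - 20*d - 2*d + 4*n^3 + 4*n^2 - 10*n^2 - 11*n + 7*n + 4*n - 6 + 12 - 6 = 4*n^3 + n^2*(-10*d - 6) + n*(4*d^2 + 12*d)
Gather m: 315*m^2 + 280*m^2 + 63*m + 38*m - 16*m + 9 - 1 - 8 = 595*m^2 + 85*m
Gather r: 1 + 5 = 6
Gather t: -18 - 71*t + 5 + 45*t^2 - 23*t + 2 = 45*t^2 - 94*t - 11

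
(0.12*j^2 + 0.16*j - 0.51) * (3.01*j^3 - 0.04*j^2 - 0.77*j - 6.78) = 0.3612*j^5 + 0.4768*j^4 - 1.6339*j^3 - 0.9164*j^2 - 0.6921*j + 3.4578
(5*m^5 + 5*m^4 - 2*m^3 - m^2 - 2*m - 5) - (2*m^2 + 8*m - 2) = 5*m^5 + 5*m^4 - 2*m^3 - 3*m^2 - 10*m - 3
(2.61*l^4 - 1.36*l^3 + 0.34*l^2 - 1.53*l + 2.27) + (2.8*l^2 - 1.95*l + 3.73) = 2.61*l^4 - 1.36*l^3 + 3.14*l^2 - 3.48*l + 6.0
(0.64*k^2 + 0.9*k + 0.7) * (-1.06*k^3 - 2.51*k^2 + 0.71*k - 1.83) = -0.6784*k^5 - 2.5604*k^4 - 2.5466*k^3 - 2.2892*k^2 - 1.15*k - 1.281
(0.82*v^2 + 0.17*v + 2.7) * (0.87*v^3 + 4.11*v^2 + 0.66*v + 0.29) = 0.7134*v^5 + 3.5181*v^4 + 3.5889*v^3 + 11.447*v^2 + 1.8313*v + 0.783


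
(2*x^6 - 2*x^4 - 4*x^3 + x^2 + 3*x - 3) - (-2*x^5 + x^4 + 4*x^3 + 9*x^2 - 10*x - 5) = 2*x^6 + 2*x^5 - 3*x^4 - 8*x^3 - 8*x^2 + 13*x + 2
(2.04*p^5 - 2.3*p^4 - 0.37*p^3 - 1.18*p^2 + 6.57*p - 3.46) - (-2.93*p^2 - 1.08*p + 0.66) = 2.04*p^5 - 2.3*p^4 - 0.37*p^3 + 1.75*p^2 + 7.65*p - 4.12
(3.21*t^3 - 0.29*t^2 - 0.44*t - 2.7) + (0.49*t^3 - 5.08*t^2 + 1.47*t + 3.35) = 3.7*t^3 - 5.37*t^2 + 1.03*t + 0.65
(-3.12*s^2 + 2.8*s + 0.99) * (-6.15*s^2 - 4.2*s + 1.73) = 19.188*s^4 - 4.116*s^3 - 23.2461*s^2 + 0.685999999999999*s + 1.7127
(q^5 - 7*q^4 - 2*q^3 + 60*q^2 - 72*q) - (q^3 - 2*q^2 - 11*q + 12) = q^5 - 7*q^4 - 3*q^3 + 62*q^2 - 61*q - 12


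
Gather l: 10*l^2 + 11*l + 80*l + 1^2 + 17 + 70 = 10*l^2 + 91*l + 88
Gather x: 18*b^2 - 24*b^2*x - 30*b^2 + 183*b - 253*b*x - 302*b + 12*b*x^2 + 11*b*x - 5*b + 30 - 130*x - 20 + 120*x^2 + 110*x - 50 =-12*b^2 - 124*b + x^2*(12*b + 120) + x*(-24*b^2 - 242*b - 20) - 40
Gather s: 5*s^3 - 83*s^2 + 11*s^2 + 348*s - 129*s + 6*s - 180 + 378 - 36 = 5*s^3 - 72*s^2 + 225*s + 162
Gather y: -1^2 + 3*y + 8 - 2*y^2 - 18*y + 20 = -2*y^2 - 15*y + 27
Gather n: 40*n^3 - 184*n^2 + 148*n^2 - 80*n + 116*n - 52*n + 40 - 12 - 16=40*n^3 - 36*n^2 - 16*n + 12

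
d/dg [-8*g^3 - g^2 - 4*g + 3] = -24*g^2 - 2*g - 4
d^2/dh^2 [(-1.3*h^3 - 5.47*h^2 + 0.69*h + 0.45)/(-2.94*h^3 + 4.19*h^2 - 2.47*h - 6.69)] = (2.8421709430404e-14*h^7 + 126.589344*h^6 - 92.4265440000004*h^5 - 540.838872*h^4 - 1229.76906*h^3 + 1144.71792*h^2 + 314.097156*h + 481.716468)/(25.412184*h^9 - 108.650052*h^8 + 218.893878*h^7 - 82.644659*h^6 - 310.567965*h^5 + 567.151266*h^4 - 5.60287700000003*h^3 - 440.139114*h^2 + 331.642701*h + 299.418309)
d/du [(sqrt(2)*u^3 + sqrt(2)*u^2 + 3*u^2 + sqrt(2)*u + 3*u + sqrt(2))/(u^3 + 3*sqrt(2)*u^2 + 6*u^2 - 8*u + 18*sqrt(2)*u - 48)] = (3*u^4 + 5*sqrt(2)*u^4 - 18*sqrt(2)*u^3 + 66*u^3 - 116*sqrt(2)*u^2 - 12*u^2 - 300*u - 108*sqrt(2)*u - 180 - 40*sqrt(2))/(u^6 + 6*sqrt(2)*u^5 + 12*u^5 + 38*u^4 + 72*sqrt(2)*u^4 + 24*u^3 + 168*sqrt(2)*u^3 - 576*sqrt(2)*u^2 + 136*u^2 - 1728*sqrt(2)*u + 768*u + 2304)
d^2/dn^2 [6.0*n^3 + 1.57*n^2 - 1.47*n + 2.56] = 36.0*n + 3.14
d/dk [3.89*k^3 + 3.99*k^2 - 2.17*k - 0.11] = 11.67*k^2 + 7.98*k - 2.17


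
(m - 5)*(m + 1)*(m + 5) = m^3 + m^2 - 25*m - 25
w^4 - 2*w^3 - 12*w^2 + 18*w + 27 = (w - 3)^2*(w + 1)*(w + 3)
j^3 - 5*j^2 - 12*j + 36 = (j - 6)*(j - 2)*(j + 3)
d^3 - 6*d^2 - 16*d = d*(d - 8)*(d + 2)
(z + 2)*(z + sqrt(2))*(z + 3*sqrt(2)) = z^3 + 2*z^2 + 4*sqrt(2)*z^2 + 6*z + 8*sqrt(2)*z + 12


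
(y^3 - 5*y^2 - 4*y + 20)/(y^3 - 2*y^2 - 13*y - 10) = (y - 2)/(y + 1)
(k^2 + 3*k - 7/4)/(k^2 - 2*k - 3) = (-k^2 - 3*k + 7/4)/(-k^2 + 2*k + 3)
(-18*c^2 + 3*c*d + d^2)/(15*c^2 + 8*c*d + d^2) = (-18*c^2 + 3*c*d + d^2)/(15*c^2 + 8*c*d + d^2)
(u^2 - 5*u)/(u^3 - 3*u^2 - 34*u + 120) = u/(u^2 + 2*u - 24)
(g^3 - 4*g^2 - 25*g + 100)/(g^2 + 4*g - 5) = (g^2 - 9*g + 20)/(g - 1)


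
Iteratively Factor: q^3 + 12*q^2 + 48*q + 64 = (q + 4)*(q^2 + 8*q + 16) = (q + 4)^2*(q + 4)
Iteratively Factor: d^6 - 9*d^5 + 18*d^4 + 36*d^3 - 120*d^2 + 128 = (d + 1)*(d^5 - 10*d^4 + 28*d^3 + 8*d^2 - 128*d + 128) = (d - 2)*(d + 1)*(d^4 - 8*d^3 + 12*d^2 + 32*d - 64) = (d - 2)^2*(d + 1)*(d^3 - 6*d^2 + 32) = (d - 4)*(d - 2)^2*(d + 1)*(d^2 - 2*d - 8) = (d - 4)^2*(d - 2)^2*(d + 1)*(d + 2)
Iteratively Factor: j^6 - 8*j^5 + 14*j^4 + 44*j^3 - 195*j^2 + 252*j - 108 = (j - 2)*(j^5 - 6*j^4 + 2*j^3 + 48*j^2 - 99*j + 54) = (j - 3)*(j - 2)*(j^4 - 3*j^3 - 7*j^2 + 27*j - 18) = (j - 3)*(j - 2)^2*(j^3 - j^2 - 9*j + 9) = (j - 3)*(j - 2)^2*(j - 1)*(j^2 - 9) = (j - 3)^2*(j - 2)^2*(j - 1)*(j + 3)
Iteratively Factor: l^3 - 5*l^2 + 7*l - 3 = (l - 1)*(l^2 - 4*l + 3) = (l - 1)^2*(l - 3)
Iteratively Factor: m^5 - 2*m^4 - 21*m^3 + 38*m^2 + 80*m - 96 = (m - 4)*(m^4 + 2*m^3 - 13*m^2 - 14*m + 24) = (m - 4)*(m - 3)*(m^3 + 5*m^2 + 2*m - 8) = (m - 4)*(m - 3)*(m + 2)*(m^2 + 3*m - 4) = (m - 4)*(m - 3)*(m + 2)*(m + 4)*(m - 1)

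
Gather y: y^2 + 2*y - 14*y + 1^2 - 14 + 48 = y^2 - 12*y + 35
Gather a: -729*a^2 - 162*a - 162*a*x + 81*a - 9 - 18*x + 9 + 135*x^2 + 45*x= -729*a^2 + a*(-162*x - 81) + 135*x^2 + 27*x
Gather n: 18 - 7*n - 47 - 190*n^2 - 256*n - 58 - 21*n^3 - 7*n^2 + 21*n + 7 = -21*n^3 - 197*n^2 - 242*n - 80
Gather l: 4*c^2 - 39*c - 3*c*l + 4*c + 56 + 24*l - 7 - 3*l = 4*c^2 - 35*c + l*(21 - 3*c) + 49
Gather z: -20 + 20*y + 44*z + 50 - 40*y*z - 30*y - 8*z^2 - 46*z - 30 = -10*y - 8*z^2 + z*(-40*y - 2)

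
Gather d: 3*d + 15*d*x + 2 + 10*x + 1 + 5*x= d*(15*x + 3) + 15*x + 3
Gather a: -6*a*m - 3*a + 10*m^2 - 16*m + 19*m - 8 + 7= a*(-6*m - 3) + 10*m^2 + 3*m - 1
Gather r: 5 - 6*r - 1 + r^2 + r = r^2 - 5*r + 4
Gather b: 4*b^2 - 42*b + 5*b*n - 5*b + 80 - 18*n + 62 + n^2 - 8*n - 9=4*b^2 + b*(5*n - 47) + n^2 - 26*n + 133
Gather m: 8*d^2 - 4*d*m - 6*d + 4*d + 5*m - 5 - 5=8*d^2 - 2*d + m*(5 - 4*d) - 10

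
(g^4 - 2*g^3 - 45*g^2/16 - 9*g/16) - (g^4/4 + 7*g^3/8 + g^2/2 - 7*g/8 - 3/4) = 3*g^4/4 - 23*g^3/8 - 53*g^2/16 + 5*g/16 + 3/4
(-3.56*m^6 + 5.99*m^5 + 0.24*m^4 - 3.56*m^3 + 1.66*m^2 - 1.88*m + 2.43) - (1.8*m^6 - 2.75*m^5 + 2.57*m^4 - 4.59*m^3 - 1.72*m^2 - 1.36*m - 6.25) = -5.36*m^6 + 8.74*m^5 - 2.33*m^4 + 1.03*m^3 + 3.38*m^2 - 0.52*m + 8.68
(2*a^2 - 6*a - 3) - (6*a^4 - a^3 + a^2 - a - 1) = -6*a^4 + a^3 + a^2 - 5*a - 2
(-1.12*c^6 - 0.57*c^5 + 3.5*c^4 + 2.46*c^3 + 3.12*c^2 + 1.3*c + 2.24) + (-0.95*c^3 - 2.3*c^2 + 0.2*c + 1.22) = -1.12*c^6 - 0.57*c^5 + 3.5*c^4 + 1.51*c^3 + 0.82*c^2 + 1.5*c + 3.46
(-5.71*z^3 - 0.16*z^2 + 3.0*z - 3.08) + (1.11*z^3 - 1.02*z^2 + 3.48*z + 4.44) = -4.6*z^3 - 1.18*z^2 + 6.48*z + 1.36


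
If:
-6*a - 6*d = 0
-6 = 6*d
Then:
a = 1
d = -1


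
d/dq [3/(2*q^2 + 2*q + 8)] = 3*(-2*q - 1)/(2*(q^2 + q + 4)^2)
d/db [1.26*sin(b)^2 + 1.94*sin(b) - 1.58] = (2.52*sin(b) + 1.94)*cos(b)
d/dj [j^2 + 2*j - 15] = 2*j + 2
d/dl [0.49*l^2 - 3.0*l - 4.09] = 0.98*l - 3.0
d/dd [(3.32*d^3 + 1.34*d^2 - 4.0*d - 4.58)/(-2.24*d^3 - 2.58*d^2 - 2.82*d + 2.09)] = (-5.564*d^4 - 36.6448*d^3 - 24.06*d^2 - 18.0316*d - 21.2756)/(5.0176*d^6 + 11.5584*d^5 + 19.29*d^4 + 5.188*d^3 - 2.832*d^2 - 11.7876*d + 4.3681)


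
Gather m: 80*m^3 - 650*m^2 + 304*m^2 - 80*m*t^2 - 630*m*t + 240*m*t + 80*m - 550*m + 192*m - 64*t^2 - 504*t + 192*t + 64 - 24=80*m^3 - 346*m^2 + m*(-80*t^2 - 390*t - 278) - 64*t^2 - 312*t + 40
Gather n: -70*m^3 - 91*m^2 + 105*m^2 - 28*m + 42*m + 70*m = -70*m^3 + 14*m^2 + 84*m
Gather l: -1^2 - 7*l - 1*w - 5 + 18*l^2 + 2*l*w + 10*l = 18*l^2 + l*(2*w + 3) - w - 6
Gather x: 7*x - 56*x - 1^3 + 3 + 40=42 - 49*x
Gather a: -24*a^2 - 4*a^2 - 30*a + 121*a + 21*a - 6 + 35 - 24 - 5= -28*a^2 + 112*a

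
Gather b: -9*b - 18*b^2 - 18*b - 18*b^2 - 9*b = -36*b^2 - 36*b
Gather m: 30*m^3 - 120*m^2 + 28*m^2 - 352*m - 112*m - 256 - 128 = 30*m^3 - 92*m^2 - 464*m - 384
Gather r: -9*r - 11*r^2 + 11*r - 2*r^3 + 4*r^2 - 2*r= -2*r^3 - 7*r^2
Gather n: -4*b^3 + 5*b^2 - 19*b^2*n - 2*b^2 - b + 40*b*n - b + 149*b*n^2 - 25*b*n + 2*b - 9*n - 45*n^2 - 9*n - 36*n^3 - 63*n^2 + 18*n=-4*b^3 + 3*b^2 - 36*n^3 + n^2*(149*b - 108) + n*(-19*b^2 + 15*b)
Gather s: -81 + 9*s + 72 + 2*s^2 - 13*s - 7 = 2*s^2 - 4*s - 16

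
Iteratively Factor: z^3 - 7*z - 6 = (z + 1)*(z^2 - z - 6) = (z + 1)*(z + 2)*(z - 3)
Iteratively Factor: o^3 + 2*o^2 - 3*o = (o - 1)*(o^2 + 3*o) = o*(o - 1)*(o + 3)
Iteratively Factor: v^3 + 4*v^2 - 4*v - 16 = (v - 2)*(v^2 + 6*v + 8) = (v - 2)*(v + 4)*(v + 2)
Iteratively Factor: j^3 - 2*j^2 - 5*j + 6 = (j - 3)*(j^2 + j - 2) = (j - 3)*(j - 1)*(j + 2)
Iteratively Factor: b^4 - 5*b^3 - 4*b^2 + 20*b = (b - 5)*(b^3 - 4*b) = (b - 5)*(b - 2)*(b^2 + 2*b) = (b - 5)*(b - 2)*(b + 2)*(b)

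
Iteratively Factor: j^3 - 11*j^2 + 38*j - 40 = (j - 2)*(j^2 - 9*j + 20) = (j - 5)*(j - 2)*(j - 4)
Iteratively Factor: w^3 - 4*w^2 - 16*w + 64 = (w + 4)*(w^2 - 8*w + 16) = (w - 4)*(w + 4)*(w - 4)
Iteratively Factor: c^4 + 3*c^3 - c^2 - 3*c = (c)*(c^3 + 3*c^2 - c - 3) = c*(c + 1)*(c^2 + 2*c - 3) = c*(c + 1)*(c + 3)*(c - 1)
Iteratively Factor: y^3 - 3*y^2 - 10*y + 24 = (y + 3)*(y^2 - 6*y + 8) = (y - 4)*(y + 3)*(y - 2)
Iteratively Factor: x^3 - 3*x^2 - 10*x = (x)*(x^2 - 3*x - 10) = x*(x + 2)*(x - 5)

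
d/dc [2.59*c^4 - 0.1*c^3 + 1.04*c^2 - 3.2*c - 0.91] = 10.36*c^3 - 0.3*c^2 + 2.08*c - 3.2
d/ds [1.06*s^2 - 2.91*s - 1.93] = 2.12*s - 2.91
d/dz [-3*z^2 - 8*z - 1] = -6*z - 8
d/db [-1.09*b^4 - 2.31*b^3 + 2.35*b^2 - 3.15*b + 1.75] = -4.36*b^3 - 6.93*b^2 + 4.7*b - 3.15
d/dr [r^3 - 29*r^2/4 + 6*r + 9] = 3*r^2 - 29*r/2 + 6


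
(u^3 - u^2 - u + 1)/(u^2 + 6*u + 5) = (u^2 - 2*u + 1)/(u + 5)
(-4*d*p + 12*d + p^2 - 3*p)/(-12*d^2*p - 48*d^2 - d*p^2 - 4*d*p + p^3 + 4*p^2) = (p - 3)/(3*d*p + 12*d + p^2 + 4*p)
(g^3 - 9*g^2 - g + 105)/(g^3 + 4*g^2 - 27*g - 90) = (g - 7)/(g + 6)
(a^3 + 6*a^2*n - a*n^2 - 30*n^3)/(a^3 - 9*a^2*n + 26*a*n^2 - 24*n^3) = (a^2 + 8*a*n + 15*n^2)/(a^2 - 7*a*n + 12*n^2)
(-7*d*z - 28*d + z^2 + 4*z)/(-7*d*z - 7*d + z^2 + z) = (z + 4)/(z + 1)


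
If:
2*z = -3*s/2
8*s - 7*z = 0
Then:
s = 0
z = 0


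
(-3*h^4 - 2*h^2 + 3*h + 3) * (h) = -3*h^5 - 2*h^3 + 3*h^2 + 3*h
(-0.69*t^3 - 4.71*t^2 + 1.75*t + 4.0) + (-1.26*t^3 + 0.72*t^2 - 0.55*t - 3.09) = -1.95*t^3 - 3.99*t^2 + 1.2*t + 0.91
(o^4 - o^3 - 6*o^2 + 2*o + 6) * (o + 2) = o^5 + o^4 - 8*o^3 - 10*o^2 + 10*o + 12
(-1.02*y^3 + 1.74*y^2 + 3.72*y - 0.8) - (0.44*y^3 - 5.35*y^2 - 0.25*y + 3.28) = -1.46*y^3 + 7.09*y^2 + 3.97*y - 4.08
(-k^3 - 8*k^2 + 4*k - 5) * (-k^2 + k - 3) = k^5 + 7*k^4 - 9*k^3 + 33*k^2 - 17*k + 15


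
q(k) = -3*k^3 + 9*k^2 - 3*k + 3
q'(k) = -9*k^2 + 18*k - 3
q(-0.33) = 5.08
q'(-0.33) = -9.92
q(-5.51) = 794.62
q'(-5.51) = -375.42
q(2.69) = 1.66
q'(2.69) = -19.70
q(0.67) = 4.13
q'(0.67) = 5.02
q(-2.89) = 159.25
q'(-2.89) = -130.19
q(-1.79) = 54.41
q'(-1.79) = -64.06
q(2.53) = 4.44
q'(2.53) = -15.07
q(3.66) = -34.50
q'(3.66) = -57.68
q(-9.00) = 2946.00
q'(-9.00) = -894.00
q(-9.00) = 2946.00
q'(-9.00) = -894.00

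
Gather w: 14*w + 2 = 14*w + 2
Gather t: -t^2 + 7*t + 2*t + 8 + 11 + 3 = -t^2 + 9*t + 22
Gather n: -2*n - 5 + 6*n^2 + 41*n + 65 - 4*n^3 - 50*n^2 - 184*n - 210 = -4*n^3 - 44*n^2 - 145*n - 150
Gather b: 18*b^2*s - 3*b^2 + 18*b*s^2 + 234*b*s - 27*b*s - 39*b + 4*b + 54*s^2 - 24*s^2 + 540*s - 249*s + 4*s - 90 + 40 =b^2*(18*s - 3) + b*(18*s^2 + 207*s - 35) + 30*s^2 + 295*s - 50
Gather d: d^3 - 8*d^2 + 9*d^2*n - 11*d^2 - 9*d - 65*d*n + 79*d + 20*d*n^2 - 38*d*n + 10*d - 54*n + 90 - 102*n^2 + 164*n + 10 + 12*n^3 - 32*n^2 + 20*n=d^3 + d^2*(9*n - 19) + d*(20*n^2 - 103*n + 80) + 12*n^3 - 134*n^2 + 130*n + 100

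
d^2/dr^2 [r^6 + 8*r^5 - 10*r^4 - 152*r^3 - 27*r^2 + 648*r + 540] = 30*r^4 + 160*r^3 - 120*r^2 - 912*r - 54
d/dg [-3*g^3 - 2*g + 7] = -9*g^2 - 2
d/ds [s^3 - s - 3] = 3*s^2 - 1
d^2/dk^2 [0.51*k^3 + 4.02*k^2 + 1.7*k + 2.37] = 3.06*k + 8.04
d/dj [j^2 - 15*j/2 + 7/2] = 2*j - 15/2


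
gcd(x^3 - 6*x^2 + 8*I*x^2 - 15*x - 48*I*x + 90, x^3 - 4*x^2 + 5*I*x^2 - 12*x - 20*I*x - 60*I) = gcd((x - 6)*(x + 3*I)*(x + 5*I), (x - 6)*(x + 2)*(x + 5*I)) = x^2 + x*(-6 + 5*I) - 30*I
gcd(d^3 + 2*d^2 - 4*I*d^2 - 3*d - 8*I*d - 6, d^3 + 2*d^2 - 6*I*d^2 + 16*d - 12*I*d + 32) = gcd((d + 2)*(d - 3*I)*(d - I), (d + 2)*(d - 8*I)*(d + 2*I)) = d + 2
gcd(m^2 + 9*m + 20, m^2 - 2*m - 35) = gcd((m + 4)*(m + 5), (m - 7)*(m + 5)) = m + 5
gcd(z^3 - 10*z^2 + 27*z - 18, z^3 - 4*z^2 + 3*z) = z^2 - 4*z + 3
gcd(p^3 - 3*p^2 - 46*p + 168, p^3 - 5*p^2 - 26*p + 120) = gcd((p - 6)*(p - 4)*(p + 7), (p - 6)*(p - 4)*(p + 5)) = p^2 - 10*p + 24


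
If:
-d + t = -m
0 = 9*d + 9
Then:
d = -1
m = -t - 1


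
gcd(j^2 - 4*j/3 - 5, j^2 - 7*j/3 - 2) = j - 3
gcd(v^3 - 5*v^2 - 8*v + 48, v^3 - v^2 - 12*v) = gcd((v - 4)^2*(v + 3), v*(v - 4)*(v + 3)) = v^2 - v - 12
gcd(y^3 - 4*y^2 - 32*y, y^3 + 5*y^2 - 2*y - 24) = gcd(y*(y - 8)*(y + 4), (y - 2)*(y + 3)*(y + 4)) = y + 4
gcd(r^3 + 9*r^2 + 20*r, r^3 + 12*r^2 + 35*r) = r^2 + 5*r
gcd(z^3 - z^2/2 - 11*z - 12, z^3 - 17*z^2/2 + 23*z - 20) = z - 4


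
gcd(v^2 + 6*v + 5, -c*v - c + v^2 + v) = v + 1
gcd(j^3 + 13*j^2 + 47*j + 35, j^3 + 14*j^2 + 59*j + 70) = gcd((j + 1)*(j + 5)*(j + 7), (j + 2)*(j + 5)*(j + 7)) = j^2 + 12*j + 35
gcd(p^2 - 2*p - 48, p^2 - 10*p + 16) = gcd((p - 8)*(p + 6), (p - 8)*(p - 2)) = p - 8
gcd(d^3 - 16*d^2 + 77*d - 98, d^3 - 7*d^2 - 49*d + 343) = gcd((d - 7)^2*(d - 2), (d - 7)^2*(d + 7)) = d^2 - 14*d + 49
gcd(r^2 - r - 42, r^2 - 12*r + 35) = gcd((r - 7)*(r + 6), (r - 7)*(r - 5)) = r - 7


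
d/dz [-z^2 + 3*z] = 3 - 2*z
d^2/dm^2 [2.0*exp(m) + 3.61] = 2.0*exp(m)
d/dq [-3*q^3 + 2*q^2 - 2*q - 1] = -9*q^2 + 4*q - 2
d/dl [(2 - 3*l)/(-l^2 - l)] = (-3*l^2 + 4*l + 2)/(l^2*(l^2 + 2*l + 1))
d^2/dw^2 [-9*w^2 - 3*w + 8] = -18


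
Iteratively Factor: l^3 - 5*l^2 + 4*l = (l - 4)*(l^2 - l) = l*(l - 4)*(l - 1)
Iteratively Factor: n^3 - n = (n - 1)*(n^2 + n) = n*(n - 1)*(n + 1)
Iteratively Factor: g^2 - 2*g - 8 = (g - 4)*(g + 2)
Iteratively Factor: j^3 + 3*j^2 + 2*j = (j + 1)*(j^2 + 2*j) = (j + 1)*(j + 2)*(j)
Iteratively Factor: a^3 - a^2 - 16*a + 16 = (a - 4)*(a^2 + 3*a - 4) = (a - 4)*(a + 4)*(a - 1)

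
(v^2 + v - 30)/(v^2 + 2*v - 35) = (v + 6)/(v + 7)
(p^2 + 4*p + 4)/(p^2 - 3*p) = (p^2 + 4*p + 4)/(p*(p - 3))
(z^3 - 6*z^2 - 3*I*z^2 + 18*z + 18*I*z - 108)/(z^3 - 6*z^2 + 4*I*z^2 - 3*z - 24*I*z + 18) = (z - 6*I)/(z + I)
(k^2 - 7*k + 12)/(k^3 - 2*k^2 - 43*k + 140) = (k - 3)/(k^2 + 2*k - 35)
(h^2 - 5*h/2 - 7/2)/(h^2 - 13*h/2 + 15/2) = (2*h^2 - 5*h - 7)/(2*h^2 - 13*h + 15)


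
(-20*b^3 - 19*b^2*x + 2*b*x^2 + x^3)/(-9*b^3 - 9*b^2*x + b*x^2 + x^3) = (-20*b^2 + b*x + x^2)/(-9*b^2 + x^2)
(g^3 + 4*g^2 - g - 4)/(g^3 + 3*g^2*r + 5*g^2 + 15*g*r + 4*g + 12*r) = (g - 1)/(g + 3*r)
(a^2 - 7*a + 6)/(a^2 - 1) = (a - 6)/(a + 1)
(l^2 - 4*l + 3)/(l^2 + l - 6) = (l^2 - 4*l + 3)/(l^2 + l - 6)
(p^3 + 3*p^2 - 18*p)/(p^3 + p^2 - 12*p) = (p + 6)/(p + 4)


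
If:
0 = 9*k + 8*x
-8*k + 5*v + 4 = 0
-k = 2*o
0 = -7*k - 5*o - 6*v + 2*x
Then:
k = 32/109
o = -16/109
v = -36/109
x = -36/109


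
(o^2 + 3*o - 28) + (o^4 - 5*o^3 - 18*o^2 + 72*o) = o^4 - 5*o^3 - 17*o^2 + 75*o - 28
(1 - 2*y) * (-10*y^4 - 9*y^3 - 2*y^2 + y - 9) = 20*y^5 + 8*y^4 - 5*y^3 - 4*y^2 + 19*y - 9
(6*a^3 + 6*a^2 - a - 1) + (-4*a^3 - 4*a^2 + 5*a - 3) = 2*a^3 + 2*a^2 + 4*a - 4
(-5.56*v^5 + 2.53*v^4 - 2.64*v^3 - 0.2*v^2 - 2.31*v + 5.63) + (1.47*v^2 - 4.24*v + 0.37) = -5.56*v^5 + 2.53*v^4 - 2.64*v^3 + 1.27*v^2 - 6.55*v + 6.0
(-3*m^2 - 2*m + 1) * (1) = -3*m^2 - 2*m + 1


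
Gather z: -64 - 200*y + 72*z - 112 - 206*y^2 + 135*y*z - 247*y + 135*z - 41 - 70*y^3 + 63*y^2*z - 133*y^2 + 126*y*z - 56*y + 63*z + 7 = -70*y^3 - 339*y^2 - 503*y + z*(63*y^2 + 261*y + 270) - 210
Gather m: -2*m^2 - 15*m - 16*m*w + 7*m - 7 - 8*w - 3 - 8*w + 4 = -2*m^2 + m*(-16*w - 8) - 16*w - 6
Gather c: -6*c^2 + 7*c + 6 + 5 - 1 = -6*c^2 + 7*c + 10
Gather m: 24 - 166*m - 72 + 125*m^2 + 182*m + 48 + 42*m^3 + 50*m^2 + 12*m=42*m^3 + 175*m^2 + 28*m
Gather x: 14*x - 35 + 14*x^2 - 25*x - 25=14*x^2 - 11*x - 60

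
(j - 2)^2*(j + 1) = j^3 - 3*j^2 + 4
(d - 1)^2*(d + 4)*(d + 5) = d^4 + 7*d^3 + 3*d^2 - 31*d + 20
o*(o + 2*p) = o^2 + 2*o*p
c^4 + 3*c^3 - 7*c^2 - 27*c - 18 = (c - 3)*(c + 1)*(c + 2)*(c + 3)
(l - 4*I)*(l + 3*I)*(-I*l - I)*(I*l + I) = l^4 + 2*l^3 - I*l^3 + 13*l^2 - 2*I*l^2 + 24*l - I*l + 12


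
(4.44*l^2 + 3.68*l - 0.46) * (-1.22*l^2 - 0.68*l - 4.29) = -5.4168*l^4 - 7.5088*l^3 - 20.9888*l^2 - 15.4744*l + 1.9734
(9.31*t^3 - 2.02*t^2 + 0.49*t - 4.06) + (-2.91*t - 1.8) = 9.31*t^3 - 2.02*t^2 - 2.42*t - 5.86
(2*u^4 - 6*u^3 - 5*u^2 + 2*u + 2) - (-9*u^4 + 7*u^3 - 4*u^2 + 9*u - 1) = 11*u^4 - 13*u^3 - u^2 - 7*u + 3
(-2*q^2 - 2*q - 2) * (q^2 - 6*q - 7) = -2*q^4 + 10*q^3 + 24*q^2 + 26*q + 14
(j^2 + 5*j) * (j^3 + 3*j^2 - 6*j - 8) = j^5 + 8*j^4 + 9*j^3 - 38*j^2 - 40*j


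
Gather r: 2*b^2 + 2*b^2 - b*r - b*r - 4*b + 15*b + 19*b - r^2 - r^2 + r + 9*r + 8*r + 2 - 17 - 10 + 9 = 4*b^2 + 30*b - 2*r^2 + r*(18 - 2*b) - 16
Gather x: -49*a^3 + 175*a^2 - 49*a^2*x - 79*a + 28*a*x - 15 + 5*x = -49*a^3 + 175*a^2 - 79*a + x*(-49*a^2 + 28*a + 5) - 15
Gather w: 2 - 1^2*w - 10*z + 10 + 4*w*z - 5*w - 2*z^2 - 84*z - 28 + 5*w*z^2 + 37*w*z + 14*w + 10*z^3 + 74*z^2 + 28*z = w*(5*z^2 + 41*z + 8) + 10*z^3 + 72*z^2 - 66*z - 16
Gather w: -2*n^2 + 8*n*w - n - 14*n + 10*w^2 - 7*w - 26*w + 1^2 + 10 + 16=-2*n^2 - 15*n + 10*w^2 + w*(8*n - 33) + 27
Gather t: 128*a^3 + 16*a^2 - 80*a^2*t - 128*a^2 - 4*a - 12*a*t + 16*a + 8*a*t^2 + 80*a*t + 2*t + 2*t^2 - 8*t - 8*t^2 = 128*a^3 - 112*a^2 + 12*a + t^2*(8*a - 6) + t*(-80*a^2 + 68*a - 6)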